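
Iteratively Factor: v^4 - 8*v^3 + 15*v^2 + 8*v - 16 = (v - 4)*(v^3 - 4*v^2 - v + 4) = (v - 4)*(v + 1)*(v^2 - 5*v + 4) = (v - 4)*(v - 1)*(v + 1)*(v - 4)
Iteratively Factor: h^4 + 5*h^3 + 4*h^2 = (h)*(h^3 + 5*h^2 + 4*h) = h*(h + 4)*(h^2 + h) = h^2*(h + 4)*(h + 1)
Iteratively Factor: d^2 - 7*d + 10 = (d - 5)*(d - 2)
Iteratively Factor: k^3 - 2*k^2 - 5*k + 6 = (k - 3)*(k^2 + k - 2) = (k - 3)*(k - 1)*(k + 2)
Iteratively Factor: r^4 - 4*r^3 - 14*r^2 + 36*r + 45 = (r + 3)*(r^3 - 7*r^2 + 7*r + 15) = (r + 1)*(r + 3)*(r^2 - 8*r + 15) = (r - 3)*(r + 1)*(r + 3)*(r - 5)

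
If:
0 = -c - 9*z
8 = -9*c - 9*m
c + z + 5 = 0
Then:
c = -45/8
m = 341/72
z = 5/8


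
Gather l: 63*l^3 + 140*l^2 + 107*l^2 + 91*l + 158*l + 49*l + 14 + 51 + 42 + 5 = 63*l^3 + 247*l^2 + 298*l + 112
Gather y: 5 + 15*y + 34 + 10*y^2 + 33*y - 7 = 10*y^2 + 48*y + 32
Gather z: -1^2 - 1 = -2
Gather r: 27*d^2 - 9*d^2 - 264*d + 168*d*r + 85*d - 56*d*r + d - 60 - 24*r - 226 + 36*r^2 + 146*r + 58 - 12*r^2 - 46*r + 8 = 18*d^2 - 178*d + 24*r^2 + r*(112*d + 76) - 220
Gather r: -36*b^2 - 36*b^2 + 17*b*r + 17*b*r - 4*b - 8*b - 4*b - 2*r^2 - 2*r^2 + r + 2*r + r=-72*b^2 - 16*b - 4*r^2 + r*(34*b + 4)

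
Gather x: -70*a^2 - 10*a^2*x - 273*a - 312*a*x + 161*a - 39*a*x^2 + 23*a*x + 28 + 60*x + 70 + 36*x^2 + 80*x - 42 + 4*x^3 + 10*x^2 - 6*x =-70*a^2 - 112*a + 4*x^3 + x^2*(46 - 39*a) + x*(-10*a^2 - 289*a + 134) + 56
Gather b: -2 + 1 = -1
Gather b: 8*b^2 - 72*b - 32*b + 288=8*b^2 - 104*b + 288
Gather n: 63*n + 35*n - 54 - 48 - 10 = 98*n - 112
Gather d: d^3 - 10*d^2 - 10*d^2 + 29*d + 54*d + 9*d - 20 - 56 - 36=d^3 - 20*d^2 + 92*d - 112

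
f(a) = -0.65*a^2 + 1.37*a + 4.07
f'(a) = 1.37 - 1.3*a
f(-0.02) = 4.04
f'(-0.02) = 1.40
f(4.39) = -2.44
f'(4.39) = -4.34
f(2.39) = 3.63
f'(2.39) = -1.74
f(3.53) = 0.81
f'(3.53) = -3.22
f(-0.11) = 3.91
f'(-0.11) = 1.51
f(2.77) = 2.88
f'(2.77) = -2.23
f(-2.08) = -1.59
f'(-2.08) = 4.07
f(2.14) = 4.03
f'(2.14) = -1.41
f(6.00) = -11.11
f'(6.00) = -6.43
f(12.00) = -73.09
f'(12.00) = -14.23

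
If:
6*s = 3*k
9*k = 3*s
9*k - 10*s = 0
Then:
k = 0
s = 0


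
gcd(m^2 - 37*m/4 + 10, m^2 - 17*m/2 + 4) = m - 8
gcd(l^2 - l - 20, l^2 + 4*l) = l + 4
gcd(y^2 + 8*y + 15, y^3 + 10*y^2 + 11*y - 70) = y + 5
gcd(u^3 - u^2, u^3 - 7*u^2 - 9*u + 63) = 1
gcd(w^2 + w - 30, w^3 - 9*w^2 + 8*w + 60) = w - 5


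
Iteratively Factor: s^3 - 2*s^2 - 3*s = (s + 1)*(s^2 - 3*s) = s*(s + 1)*(s - 3)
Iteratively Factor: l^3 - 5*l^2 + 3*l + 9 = (l + 1)*(l^2 - 6*l + 9) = (l - 3)*(l + 1)*(l - 3)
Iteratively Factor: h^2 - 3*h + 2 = (h - 2)*(h - 1)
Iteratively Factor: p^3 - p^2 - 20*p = (p - 5)*(p^2 + 4*p) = (p - 5)*(p + 4)*(p)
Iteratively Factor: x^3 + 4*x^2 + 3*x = (x)*(x^2 + 4*x + 3) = x*(x + 3)*(x + 1)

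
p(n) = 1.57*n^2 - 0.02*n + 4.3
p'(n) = 3.14*n - 0.02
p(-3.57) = 24.38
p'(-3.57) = -11.23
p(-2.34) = 12.94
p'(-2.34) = -7.37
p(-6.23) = 65.36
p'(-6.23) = -19.58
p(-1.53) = 8.01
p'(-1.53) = -4.82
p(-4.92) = 42.40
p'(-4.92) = -15.47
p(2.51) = 14.14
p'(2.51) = 7.86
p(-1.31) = 7.02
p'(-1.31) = -4.13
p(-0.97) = 5.80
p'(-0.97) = -3.07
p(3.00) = 18.37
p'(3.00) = 9.40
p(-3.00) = 18.49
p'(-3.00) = -9.44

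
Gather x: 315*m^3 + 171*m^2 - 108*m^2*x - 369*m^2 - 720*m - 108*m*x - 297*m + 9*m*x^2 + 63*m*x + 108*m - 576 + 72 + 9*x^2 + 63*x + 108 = 315*m^3 - 198*m^2 - 909*m + x^2*(9*m + 9) + x*(-108*m^2 - 45*m + 63) - 396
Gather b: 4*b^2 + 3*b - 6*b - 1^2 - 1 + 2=4*b^2 - 3*b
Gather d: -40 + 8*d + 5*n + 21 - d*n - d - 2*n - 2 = d*(7 - n) + 3*n - 21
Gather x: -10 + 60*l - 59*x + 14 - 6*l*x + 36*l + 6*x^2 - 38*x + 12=96*l + 6*x^2 + x*(-6*l - 97) + 16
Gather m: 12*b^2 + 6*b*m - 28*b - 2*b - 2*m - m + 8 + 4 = 12*b^2 - 30*b + m*(6*b - 3) + 12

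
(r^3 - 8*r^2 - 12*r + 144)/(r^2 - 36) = (r^2 - 2*r - 24)/(r + 6)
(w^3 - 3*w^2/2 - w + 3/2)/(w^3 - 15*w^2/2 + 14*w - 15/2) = (w + 1)/(w - 5)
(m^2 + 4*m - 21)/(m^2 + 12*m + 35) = (m - 3)/(m + 5)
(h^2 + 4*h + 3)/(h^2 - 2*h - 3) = (h + 3)/(h - 3)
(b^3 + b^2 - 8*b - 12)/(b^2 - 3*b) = b + 4 + 4/b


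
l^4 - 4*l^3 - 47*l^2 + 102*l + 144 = (l - 8)*(l - 3)*(l + 1)*(l + 6)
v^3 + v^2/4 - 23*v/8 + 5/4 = (v - 5/4)*(v - 1/2)*(v + 2)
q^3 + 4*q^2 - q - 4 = (q - 1)*(q + 1)*(q + 4)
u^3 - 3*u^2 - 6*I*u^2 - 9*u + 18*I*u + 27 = (u - 3)*(u - 3*I)^2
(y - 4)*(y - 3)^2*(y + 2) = y^4 - 8*y^3 + 13*y^2 + 30*y - 72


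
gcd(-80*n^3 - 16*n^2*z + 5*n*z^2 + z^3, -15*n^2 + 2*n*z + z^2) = 5*n + z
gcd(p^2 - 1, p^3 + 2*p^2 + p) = p + 1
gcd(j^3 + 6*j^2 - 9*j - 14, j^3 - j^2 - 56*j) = j + 7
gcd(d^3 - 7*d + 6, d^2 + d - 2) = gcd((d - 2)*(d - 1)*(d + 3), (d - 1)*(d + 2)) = d - 1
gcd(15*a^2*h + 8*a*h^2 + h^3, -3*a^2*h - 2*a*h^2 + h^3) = h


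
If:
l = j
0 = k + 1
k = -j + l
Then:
No Solution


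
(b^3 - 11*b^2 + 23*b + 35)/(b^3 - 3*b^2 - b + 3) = (b^2 - 12*b + 35)/(b^2 - 4*b + 3)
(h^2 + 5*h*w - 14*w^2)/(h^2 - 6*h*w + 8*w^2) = (-h - 7*w)/(-h + 4*w)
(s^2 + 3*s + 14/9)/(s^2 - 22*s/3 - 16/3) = (s + 7/3)/(s - 8)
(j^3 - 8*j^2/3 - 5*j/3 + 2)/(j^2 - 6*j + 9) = (3*j^2 + j - 2)/(3*(j - 3))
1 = 1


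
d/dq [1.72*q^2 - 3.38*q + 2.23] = 3.44*q - 3.38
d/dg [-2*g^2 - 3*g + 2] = -4*g - 3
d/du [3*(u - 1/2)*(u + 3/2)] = 6*u + 3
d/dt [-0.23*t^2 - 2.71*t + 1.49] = -0.46*t - 2.71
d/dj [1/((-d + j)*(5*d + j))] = ((-d + j)*(5*d + j) + (d - j)^2)/((d - j)^3*(5*d + j)^2)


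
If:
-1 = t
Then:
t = -1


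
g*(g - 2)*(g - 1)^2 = g^4 - 4*g^3 + 5*g^2 - 2*g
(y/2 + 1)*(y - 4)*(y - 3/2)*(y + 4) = y^4/2 + y^3/4 - 19*y^2/2 - 4*y + 24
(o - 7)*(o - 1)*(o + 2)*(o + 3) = o^4 - 3*o^3 - 27*o^2 - 13*o + 42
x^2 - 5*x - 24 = (x - 8)*(x + 3)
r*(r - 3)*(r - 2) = r^3 - 5*r^2 + 6*r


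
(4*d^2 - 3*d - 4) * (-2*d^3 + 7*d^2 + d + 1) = -8*d^5 + 34*d^4 - 9*d^3 - 27*d^2 - 7*d - 4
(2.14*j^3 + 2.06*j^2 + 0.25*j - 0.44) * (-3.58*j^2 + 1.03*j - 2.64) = -7.6612*j^5 - 5.1706*j^4 - 4.4228*j^3 - 3.6057*j^2 - 1.1132*j + 1.1616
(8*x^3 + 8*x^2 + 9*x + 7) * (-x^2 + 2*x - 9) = -8*x^5 + 8*x^4 - 65*x^3 - 61*x^2 - 67*x - 63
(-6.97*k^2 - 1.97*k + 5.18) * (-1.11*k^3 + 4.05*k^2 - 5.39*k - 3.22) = 7.7367*k^5 - 26.0418*k^4 + 23.84*k^3 + 54.0407*k^2 - 21.5768*k - 16.6796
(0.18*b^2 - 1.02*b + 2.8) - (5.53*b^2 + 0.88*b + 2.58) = -5.35*b^2 - 1.9*b + 0.22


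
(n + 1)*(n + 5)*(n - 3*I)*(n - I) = n^4 + 6*n^3 - 4*I*n^3 + 2*n^2 - 24*I*n^2 - 18*n - 20*I*n - 15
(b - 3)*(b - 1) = b^2 - 4*b + 3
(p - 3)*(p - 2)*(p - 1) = p^3 - 6*p^2 + 11*p - 6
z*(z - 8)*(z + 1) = z^3 - 7*z^2 - 8*z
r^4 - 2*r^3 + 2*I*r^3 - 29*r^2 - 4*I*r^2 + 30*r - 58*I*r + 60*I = (r - 6)*(r - 1)*(r + 5)*(r + 2*I)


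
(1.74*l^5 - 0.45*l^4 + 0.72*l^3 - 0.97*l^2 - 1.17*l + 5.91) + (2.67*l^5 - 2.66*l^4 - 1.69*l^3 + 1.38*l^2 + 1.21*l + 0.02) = 4.41*l^5 - 3.11*l^4 - 0.97*l^3 + 0.41*l^2 + 0.04*l + 5.93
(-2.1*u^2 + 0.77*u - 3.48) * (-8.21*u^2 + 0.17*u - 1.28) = 17.241*u^4 - 6.6787*u^3 + 31.3897*u^2 - 1.5772*u + 4.4544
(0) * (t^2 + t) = 0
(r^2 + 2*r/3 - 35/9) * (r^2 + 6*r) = r^4 + 20*r^3/3 + r^2/9 - 70*r/3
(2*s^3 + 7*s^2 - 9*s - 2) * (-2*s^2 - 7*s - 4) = -4*s^5 - 28*s^4 - 39*s^3 + 39*s^2 + 50*s + 8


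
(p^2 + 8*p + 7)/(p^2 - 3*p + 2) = (p^2 + 8*p + 7)/(p^2 - 3*p + 2)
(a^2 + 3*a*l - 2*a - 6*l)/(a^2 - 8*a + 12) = (a + 3*l)/(a - 6)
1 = 1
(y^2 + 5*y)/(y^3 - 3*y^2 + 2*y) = (y + 5)/(y^2 - 3*y + 2)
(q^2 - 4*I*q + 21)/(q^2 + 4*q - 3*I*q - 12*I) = (q^2 - 4*I*q + 21)/(q^2 + q*(4 - 3*I) - 12*I)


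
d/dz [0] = 0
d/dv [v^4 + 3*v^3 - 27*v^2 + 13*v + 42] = 4*v^3 + 9*v^2 - 54*v + 13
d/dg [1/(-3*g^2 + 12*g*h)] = 2*(g - 2*h)/(3*g^2*(g - 4*h)^2)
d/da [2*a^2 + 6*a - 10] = 4*a + 6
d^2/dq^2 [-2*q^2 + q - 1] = -4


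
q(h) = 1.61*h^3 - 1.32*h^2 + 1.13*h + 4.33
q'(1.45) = 7.46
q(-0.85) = 1.43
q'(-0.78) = 6.13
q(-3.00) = -54.41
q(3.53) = 62.69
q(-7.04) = -630.80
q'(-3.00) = 52.52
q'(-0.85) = 6.86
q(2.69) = 29.16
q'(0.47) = 0.96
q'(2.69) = 28.98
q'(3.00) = 36.68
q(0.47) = 4.74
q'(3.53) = 52.00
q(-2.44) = -29.67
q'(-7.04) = 259.10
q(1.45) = 8.10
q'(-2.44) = 36.33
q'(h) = 4.83*h^2 - 2.64*h + 1.13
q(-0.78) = 1.88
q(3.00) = 39.31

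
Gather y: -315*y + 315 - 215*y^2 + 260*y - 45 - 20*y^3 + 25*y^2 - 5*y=-20*y^3 - 190*y^2 - 60*y + 270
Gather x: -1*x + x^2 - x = x^2 - 2*x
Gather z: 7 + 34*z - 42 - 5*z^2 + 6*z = -5*z^2 + 40*z - 35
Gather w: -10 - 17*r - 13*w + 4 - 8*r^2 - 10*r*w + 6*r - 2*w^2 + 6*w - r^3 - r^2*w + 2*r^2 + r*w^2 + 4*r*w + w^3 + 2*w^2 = -r^3 - 6*r^2 + r*w^2 - 11*r + w^3 + w*(-r^2 - 6*r - 7) - 6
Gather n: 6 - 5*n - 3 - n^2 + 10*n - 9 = -n^2 + 5*n - 6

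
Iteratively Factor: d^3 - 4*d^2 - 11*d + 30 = (d + 3)*(d^2 - 7*d + 10) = (d - 2)*(d + 3)*(d - 5)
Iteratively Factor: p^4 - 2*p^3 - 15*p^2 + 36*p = (p + 4)*(p^3 - 6*p^2 + 9*p) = (p - 3)*(p + 4)*(p^2 - 3*p) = (p - 3)^2*(p + 4)*(p)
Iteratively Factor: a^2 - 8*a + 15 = (a - 5)*(a - 3)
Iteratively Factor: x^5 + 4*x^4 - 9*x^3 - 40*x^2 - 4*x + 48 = (x + 2)*(x^4 + 2*x^3 - 13*x^2 - 14*x + 24) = (x - 3)*(x + 2)*(x^3 + 5*x^2 + 2*x - 8) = (x - 3)*(x + 2)^2*(x^2 + 3*x - 4) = (x - 3)*(x + 2)^2*(x + 4)*(x - 1)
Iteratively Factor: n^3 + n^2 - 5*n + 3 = (n + 3)*(n^2 - 2*n + 1) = (n - 1)*(n + 3)*(n - 1)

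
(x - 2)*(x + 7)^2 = x^3 + 12*x^2 + 21*x - 98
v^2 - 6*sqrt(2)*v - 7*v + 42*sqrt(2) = (v - 7)*(v - 6*sqrt(2))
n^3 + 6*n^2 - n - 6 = (n - 1)*(n + 1)*(n + 6)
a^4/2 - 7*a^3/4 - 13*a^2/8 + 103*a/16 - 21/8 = (a/2 + 1)*(a - 7/2)*(a - 3/2)*(a - 1/2)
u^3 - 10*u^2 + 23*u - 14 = (u - 7)*(u - 2)*(u - 1)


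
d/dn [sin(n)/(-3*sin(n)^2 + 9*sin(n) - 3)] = -cos(n)^3/(3*(sin(n)^2 - 3*sin(n) + 1)^2)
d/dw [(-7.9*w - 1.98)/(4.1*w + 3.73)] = (-87.5309*w - 79.63177)/(4.1*w + 3.73)^3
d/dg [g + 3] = 1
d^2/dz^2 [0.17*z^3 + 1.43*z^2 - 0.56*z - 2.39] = 1.02*z + 2.86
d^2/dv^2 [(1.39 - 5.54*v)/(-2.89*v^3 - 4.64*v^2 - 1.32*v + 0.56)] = (277.623804*v^5 + 306.422076*v^4 - 101.94952*v^3 - 103.781064*v^2 + 21.792528*v - 3.877088)/(24.137569*v^9 + 116.261232*v^8 + 219.735948*v^7 + 192.069848*v^6 + 55.307568*v^5 - 24.733248*v^4 - 15.560448*v^3 + 1.43808*v^2 + 1.241856*v - 0.175616)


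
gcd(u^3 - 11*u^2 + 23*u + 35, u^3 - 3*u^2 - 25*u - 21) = u^2 - 6*u - 7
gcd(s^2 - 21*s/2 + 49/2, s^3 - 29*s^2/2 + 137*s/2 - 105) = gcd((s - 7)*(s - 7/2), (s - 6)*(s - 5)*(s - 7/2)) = s - 7/2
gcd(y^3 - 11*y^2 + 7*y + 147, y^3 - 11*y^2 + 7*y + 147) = y^3 - 11*y^2 + 7*y + 147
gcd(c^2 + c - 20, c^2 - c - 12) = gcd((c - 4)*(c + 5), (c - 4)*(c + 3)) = c - 4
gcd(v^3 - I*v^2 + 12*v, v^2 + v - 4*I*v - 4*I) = v - 4*I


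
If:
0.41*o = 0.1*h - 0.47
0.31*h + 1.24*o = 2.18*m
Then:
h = 4.1*o + 4.7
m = 1.15183486238532*o + 0.668348623853211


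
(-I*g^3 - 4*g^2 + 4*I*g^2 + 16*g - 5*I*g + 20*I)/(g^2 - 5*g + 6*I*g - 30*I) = (-I*g^3 + 4*g^2*(-1 + I) + g*(16 - 5*I) + 20*I)/(g^2 + g*(-5 + 6*I) - 30*I)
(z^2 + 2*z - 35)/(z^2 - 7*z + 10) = (z + 7)/(z - 2)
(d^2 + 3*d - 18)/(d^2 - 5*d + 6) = (d + 6)/(d - 2)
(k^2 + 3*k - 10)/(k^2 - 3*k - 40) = (k - 2)/(k - 8)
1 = 1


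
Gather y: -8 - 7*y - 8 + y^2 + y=y^2 - 6*y - 16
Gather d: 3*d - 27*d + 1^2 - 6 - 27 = -24*d - 32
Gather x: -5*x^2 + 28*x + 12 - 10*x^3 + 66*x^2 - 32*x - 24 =-10*x^3 + 61*x^2 - 4*x - 12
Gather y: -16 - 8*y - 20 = -8*y - 36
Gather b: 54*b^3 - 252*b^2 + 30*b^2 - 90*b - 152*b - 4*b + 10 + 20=54*b^3 - 222*b^2 - 246*b + 30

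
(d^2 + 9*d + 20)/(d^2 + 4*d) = (d + 5)/d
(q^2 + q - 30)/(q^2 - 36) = (q - 5)/(q - 6)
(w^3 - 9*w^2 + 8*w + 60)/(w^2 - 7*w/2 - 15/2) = 2*(w^2 - 4*w - 12)/(2*w + 3)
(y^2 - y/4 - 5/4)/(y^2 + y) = (y - 5/4)/y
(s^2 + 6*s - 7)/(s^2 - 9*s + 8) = (s + 7)/(s - 8)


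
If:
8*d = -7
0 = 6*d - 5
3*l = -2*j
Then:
No Solution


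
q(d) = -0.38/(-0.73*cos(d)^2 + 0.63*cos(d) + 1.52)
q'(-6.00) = 0.04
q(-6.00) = -0.26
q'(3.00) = -3.40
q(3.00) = -2.10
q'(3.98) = 0.76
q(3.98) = -0.49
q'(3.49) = 3.24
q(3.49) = -1.34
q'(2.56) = -1.65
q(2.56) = -0.79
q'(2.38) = -0.95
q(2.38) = -0.56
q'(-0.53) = -0.05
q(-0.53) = -0.25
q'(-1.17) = 0.01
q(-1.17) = -0.23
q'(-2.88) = 3.78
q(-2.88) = -1.65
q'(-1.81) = 0.20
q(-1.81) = -0.29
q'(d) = -0.38*(-1.46*sin(d)*cos(d) + 0.63*sin(d))/(-0.73*cos(d)^2 + 0.63*cos(d) + 1.52)^2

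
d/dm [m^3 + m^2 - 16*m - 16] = 3*m^2 + 2*m - 16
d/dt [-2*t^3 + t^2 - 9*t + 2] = -6*t^2 + 2*t - 9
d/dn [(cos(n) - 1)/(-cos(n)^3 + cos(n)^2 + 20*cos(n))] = (-7*cos(n)/2 + 2*cos(2*n) - cos(3*n)/2 - 18)*sin(n)/((sin(n)^2 + cos(n) + 19)^2*cos(n)^2)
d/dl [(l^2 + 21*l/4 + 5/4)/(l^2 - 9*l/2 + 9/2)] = 13*(-3*l^2 + 2*l + 9)/(4*l^4 - 36*l^3 + 117*l^2 - 162*l + 81)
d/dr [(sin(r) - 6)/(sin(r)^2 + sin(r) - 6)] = (12 - sin(r))*sin(r)*cos(r)/(sin(r)^2 + sin(r) - 6)^2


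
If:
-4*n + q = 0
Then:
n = q/4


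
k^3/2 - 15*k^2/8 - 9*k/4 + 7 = (k/2 + 1)*(k - 4)*(k - 7/4)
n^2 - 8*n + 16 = (n - 4)^2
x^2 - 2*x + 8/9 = (x - 4/3)*(x - 2/3)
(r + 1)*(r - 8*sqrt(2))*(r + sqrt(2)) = r^3 - 7*sqrt(2)*r^2 + r^2 - 16*r - 7*sqrt(2)*r - 16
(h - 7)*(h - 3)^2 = h^3 - 13*h^2 + 51*h - 63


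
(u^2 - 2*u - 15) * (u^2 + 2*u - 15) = u^4 - 34*u^2 + 225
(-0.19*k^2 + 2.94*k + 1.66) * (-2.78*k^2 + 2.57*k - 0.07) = 0.5282*k^4 - 8.6615*k^3 + 2.9543*k^2 + 4.0604*k - 0.1162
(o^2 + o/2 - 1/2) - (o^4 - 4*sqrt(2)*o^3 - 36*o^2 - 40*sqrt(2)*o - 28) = -o^4 + 4*sqrt(2)*o^3 + 37*o^2 + o/2 + 40*sqrt(2)*o + 55/2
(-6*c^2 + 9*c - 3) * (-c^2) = 6*c^4 - 9*c^3 + 3*c^2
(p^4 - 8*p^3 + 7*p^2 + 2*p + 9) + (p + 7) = p^4 - 8*p^3 + 7*p^2 + 3*p + 16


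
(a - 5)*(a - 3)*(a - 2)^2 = a^4 - 12*a^3 + 51*a^2 - 92*a + 60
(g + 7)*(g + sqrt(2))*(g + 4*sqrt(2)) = g^3 + 7*g^2 + 5*sqrt(2)*g^2 + 8*g + 35*sqrt(2)*g + 56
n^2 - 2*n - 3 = (n - 3)*(n + 1)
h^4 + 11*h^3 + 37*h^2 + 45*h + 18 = (h + 1)^2*(h + 3)*(h + 6)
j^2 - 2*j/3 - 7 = (j - 3)*(j + 7/3)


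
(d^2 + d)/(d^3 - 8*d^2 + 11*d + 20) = d/(d^2 - 9*d + 20)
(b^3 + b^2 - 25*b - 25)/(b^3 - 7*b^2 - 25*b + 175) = (b + 1)/(b - 7)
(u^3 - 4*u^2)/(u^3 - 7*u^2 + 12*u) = u/(u - 3)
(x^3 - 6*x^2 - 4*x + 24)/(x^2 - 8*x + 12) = x + 2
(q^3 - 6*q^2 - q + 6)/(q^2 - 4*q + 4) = (q^3 - 6*q^2 - q + 6)/(q^2 - 4*q + 4)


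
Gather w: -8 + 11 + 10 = 13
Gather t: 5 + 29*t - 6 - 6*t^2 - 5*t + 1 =-6*t^2 + 24*t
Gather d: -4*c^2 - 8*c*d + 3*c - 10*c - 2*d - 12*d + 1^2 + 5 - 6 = -4*c^2 - 7*c + d*(-8*c - 14)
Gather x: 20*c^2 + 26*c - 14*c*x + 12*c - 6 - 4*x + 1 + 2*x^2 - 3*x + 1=20*c^2 + 38*c + 2*x^2 + x*(-14*c - 7) - 4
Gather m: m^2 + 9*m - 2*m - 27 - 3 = m^2 + 7*m - 30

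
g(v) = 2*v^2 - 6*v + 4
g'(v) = 4*v - 6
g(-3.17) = 43.12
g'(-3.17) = -18.68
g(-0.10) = 4.62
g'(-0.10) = -6.40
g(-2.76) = 35.80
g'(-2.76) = -17.04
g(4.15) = 13.54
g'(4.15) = 10.60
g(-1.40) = 16.32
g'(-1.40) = -11.60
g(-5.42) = 95.27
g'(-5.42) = -27.68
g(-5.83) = 106.96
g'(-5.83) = -29.32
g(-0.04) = 4.24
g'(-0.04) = -6.16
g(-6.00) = 112.00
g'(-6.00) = -30.00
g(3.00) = 4.00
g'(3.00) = 6.00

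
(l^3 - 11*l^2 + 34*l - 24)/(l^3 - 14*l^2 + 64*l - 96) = (l - 1)/(l - 4)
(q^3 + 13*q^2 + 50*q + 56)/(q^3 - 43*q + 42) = (q^2 + 6*q + 8)/(q^2 - 7*q + 6)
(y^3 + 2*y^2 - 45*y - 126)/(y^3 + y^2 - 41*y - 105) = (y + 6)/(y + 5)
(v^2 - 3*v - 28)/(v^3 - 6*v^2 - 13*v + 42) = (v + 4)/(v^2 + v - 6)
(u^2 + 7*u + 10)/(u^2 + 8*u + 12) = (u + 5)/(u + 6)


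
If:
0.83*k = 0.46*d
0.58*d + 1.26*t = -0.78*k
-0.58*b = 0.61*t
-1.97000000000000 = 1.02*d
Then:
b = -1.63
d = -1.93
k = -1.07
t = 1.55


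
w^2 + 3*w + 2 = (w + 1)*(w + 2)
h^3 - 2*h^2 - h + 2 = (h - 2)*(h - 1)*(h + 1)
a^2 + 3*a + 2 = (a + 1)*(a + 2)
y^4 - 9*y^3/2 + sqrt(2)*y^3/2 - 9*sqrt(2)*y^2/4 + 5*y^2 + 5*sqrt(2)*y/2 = y*(y - 5/2)*(y - 2)*(y + sqrt(2)/2)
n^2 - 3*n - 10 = (n - 5)*(n + 2)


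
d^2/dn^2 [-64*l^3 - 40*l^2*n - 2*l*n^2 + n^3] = -4*l + 6*n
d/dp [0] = 0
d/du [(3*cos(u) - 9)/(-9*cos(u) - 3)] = 10*sin(u)/(3*cos(u) + 1)^2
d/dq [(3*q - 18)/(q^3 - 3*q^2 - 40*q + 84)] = 3*(-2*q^3 + 21*q^2 - 36*q - 156)/(q^6 - 6*q^5 - 71*q^4 + 408*q^3 + 1096*q^2 - 6720*q + 7056)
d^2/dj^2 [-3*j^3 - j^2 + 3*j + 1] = -18*j - 2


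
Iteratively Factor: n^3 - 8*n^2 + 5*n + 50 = (n + 2)*(n^2 - 10*n + 25) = (n - 5)*(n + 2)*(n - 5)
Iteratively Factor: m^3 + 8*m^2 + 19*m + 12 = (m + 3)*(m^2 + 5*m + 4) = (m + 3)*(m + 4)*(m + 1)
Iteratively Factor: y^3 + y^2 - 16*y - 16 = (y + 1)*(y^2 - 16) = (y + 1)*(y + 4)*(y - 4)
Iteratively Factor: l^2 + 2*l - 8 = (l + 4)*(l - 2)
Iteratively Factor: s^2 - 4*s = (s - 4)*(s)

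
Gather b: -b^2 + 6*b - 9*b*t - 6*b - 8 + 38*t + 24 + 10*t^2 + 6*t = -b^2 - 9*b*t + 10*t^2 + 44*t + 16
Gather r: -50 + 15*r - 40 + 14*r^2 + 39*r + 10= 14*r^2 + 54*r - 80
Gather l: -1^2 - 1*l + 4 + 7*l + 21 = 6*l + 24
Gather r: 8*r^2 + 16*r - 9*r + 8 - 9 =8*r^2 + 7*r - 1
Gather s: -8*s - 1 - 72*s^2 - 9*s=-72*s^2 - 17*s - 1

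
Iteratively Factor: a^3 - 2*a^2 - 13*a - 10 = (a + 2)*(a^2 - 4*a - 5) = (a + 1)*(a + 2)*(a - 5)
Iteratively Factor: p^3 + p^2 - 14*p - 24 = (p - 4)*(p^2 + 5*p + 6) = (p - 4)*(p + 2)*(p + 3)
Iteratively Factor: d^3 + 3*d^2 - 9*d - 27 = (d + 3)*(d^2 - 9) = (d - 3)*(d + 3)*(d + 3)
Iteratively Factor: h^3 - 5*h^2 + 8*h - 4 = (h - 2)*(h^2 - 3*h + 2) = (h - 2)*(h - 1)*(h - 2)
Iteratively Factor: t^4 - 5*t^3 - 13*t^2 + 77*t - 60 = (t + 4)*(t^3 - 9*t^2 + 23*t - 15) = (t - 5)*(t + 4)*(t^2 - 4*t + 3) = (t - 5)*(t - 1)*(t + 4)*(t - 3)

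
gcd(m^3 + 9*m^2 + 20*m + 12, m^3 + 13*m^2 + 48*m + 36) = m^2 + 7*m + 6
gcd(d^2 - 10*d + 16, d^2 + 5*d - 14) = d - 2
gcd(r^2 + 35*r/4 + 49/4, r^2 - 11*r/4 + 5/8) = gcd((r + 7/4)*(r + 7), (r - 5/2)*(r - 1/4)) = 1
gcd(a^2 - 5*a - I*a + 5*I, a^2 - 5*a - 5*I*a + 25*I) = a - 5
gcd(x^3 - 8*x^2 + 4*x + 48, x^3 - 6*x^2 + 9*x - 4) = x - 4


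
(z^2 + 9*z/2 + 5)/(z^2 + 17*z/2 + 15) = (z + 2)/(z + 6)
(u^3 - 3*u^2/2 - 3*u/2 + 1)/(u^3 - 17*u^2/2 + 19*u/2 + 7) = (2*u^2 + u - 1)/(2*u^2 - 13*u - 7)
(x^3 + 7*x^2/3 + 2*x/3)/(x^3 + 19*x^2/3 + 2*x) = (x + 2)/(x + 6)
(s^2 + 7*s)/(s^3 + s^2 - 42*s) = 1/(s - 6)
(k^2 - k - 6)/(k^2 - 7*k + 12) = (k + 2)/(k - 4)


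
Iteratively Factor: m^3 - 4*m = (m + 2)*(m^2 - 2*m) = (m - 2)*(m + 2)*(m)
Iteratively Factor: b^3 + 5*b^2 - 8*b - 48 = (b + 4)*(b^2 + b - 12) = (b + 4)^2*(b - 3)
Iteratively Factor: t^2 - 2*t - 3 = (t - 3)*(t + 1)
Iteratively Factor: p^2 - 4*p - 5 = (p - 5)*(p + 1)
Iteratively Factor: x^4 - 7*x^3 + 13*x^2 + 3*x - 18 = (x - 3)*(x^3 - 4*x^2 + x + 6) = (x - 3)*(x + 1)*(x^2 - 5*x + 6) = (x - 3)^2*(x + 1)*(x - 2)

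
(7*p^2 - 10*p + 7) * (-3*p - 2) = -21*p^3 + 16*p^2 - p - 14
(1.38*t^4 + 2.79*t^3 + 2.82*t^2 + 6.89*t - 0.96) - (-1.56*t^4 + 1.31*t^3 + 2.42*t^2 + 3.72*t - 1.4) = 2.94*t^4 + 1.48*t^3 + 0.4*t^2 + 3.17*t + 0.44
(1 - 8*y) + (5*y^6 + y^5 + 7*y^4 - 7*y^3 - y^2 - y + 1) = 5*y^6 + y^5 + 7*y^4 - 7*y^3 - y^2 - 9*y + 2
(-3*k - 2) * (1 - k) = 3*k^2 - k - 2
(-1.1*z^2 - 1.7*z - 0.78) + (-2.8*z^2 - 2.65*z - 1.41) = -3.9*z^2 - 4.35*z - 2.19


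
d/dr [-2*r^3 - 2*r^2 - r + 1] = -6*r^2 - 4*r - 1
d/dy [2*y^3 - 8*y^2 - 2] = 2*y*(3*y - 8)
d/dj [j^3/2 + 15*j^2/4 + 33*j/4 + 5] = 3*j^2/2 + 15*j/2 + 33/4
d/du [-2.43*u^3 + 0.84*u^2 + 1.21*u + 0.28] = -7.29*u^2 + 1.68*u + 1.21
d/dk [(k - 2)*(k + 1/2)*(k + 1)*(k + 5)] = 4*k^3 + 27*k^2/2 - 10*k - 27/2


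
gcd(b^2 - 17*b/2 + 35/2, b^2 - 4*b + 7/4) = b - 7/2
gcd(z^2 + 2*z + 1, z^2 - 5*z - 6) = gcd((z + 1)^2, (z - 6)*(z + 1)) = z + 1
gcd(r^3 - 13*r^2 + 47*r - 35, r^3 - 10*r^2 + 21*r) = r - 7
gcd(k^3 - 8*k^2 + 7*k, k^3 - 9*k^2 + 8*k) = k^2 - k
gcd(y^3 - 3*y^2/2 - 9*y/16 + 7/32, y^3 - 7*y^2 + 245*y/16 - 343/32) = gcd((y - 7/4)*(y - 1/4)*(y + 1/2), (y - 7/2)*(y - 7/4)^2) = y - 7/4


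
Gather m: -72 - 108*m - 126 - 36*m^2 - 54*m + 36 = -36*m^2 - 162*m - 162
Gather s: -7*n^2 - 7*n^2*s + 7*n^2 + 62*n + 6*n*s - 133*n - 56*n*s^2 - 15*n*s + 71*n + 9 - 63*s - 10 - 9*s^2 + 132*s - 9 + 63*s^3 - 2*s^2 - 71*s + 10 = 63*s^3 + s^2*(-56*n - 11) + s*(-7*n^2 - 9*n - 2)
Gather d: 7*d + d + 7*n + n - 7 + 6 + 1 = 8*d + 8*n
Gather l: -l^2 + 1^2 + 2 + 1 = 4 - l^2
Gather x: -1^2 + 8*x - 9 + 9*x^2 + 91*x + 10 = 9*x^2 + 99*x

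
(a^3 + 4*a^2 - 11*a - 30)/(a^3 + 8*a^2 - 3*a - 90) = (a + 2)/(a + 6)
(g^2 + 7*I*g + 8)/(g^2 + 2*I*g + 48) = (g - I)/(g - 6*I)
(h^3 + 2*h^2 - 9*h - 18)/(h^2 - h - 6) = h + 3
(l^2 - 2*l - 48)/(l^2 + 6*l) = (l - 8)/l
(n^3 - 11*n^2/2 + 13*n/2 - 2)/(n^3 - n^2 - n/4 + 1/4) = 2*(n - 4)/(2*n + 1)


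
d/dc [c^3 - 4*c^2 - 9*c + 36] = 3*c^2 - 8*c - 9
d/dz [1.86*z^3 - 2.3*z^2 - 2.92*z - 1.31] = 5.58*z^2 - 4.6*z - 2.92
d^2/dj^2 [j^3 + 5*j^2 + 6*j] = 6*j + 10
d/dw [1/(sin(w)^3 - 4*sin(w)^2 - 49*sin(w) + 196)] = (-3*sin(w)^2 + 8*sin(w) + 49)*cos(w)/(sin(w)^3 - 4*sin(w)^2 - 49*sin(w) + 196)^2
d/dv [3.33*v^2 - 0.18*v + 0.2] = 6.66*v - 0.18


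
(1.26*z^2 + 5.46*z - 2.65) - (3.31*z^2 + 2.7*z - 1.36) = -2.05*z^2 + 2.76*z - 1.29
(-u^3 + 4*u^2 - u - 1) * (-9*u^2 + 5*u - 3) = 9*u^5 - 41*u^4 + 32*u^3 - 8*u^2 - 2*u + 3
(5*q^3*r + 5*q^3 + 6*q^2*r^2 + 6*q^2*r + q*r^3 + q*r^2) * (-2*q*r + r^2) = -10*q^4*r^2 - 10*q^4*r - 7*q^3*r^3 - 7*q^3*r^2 + 4*q^2*r^4 + 4*q^2*r^3 + q*r^5 + q*r^4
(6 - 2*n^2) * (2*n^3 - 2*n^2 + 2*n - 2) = -4*n^5 + 4*n^4 + 8*n^3 - 8*n^2 + 12*n - 12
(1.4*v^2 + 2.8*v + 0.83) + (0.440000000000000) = 1.4*v^2 + 2.8*v + 1.27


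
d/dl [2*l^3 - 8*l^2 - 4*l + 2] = 6*l^2 - 16*l - 4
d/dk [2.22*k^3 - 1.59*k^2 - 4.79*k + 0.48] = 6.66*k^2 - 3.18*k - 4.79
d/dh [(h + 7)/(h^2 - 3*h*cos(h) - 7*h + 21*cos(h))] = (-3*h^2*sin(h) - h^2 - 14*h + 147*sin(h) + 42*cos(h) + 49)/((h - 7)^2*(h - 3*cos(h))^2)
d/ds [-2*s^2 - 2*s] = -4*s - 2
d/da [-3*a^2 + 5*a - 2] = 5 - 6*a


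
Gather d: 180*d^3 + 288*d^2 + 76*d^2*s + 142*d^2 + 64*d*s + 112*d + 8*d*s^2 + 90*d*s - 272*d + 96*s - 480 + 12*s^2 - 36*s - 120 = 180*d^3 + d^2*(76*s + 430) + d*(8*s^2 + 154*s - 160) + 12*s^2 + 60*s - 600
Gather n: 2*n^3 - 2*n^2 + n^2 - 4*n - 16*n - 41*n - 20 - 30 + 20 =2*n^3 - n^2 - 61*n - 30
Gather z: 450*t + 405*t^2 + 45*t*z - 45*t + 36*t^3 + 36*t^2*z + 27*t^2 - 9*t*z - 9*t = 36*t^3 + 432*t^2 + 396*t + z*(36*t^2 + 36*t)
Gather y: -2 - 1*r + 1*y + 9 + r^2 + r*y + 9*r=r^2 + 8*r + y*(r + 1) + 7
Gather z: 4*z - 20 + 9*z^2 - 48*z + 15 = 9*z^2 - 44*z - 5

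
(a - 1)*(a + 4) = a^2 + 3*a - 4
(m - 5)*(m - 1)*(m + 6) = m^3 - 31*m + 30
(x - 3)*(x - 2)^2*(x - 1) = x^4 - 8*x^3 + 23*x^2 - 28*x + 12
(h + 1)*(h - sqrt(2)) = h^2 - sqrt(2)*h + h - sqrt(2)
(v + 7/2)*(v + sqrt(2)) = v^2 + sqrt(2)*v + 7*v/2 + 7*sqrt(2)/2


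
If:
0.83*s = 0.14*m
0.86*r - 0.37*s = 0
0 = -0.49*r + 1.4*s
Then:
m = 0.00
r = 0.00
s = 0.00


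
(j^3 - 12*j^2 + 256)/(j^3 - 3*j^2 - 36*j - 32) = (j - 8)/(j + 1)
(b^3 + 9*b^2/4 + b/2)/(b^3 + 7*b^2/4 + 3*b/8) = 2*(b + 2)/(2*b + 3)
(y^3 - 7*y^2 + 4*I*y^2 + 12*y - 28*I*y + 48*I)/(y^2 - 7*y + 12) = y + 4*I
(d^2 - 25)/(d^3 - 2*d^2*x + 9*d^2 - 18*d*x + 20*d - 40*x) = (5 - d)/(-d^2 + 2*d*x - 4*d + 8*x)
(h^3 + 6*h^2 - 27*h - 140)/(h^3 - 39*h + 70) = (h + 4)/(h - 2)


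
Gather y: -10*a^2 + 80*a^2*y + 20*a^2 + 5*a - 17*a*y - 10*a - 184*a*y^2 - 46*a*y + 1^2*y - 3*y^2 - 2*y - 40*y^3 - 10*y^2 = 10*a^2 - 5*a - 40*y^3 + y^2*(-184*a - 13) + y*(80*a^2 - 63*a - 1)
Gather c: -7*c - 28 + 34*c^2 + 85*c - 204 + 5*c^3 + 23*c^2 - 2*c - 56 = 5*c^3 + 57*c^2 + 76*c - 288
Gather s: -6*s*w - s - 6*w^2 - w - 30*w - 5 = s*(-6*w - 1) - 6*w^2 - 31*w - 5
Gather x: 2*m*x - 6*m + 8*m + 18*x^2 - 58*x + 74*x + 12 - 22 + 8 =2*m + 18*x^2 + x*(2*m + 16) - 2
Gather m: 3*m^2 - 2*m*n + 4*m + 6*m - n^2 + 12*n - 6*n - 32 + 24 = 3*m^2 + m*(10 - 2*n) - n^2 + 6*n - 8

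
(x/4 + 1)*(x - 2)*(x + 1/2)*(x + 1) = x^4/4 + 7*x^3/8 - 9*x^2/8 - 11*x/4 - 1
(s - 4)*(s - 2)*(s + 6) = s^3 - 28*s + 48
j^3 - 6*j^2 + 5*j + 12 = (j - 4)*(j - 3)*(j + 1)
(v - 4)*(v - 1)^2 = v^3 - 6*v^2 + 9*v - 4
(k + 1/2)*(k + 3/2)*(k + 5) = k^3 + 7*k^2 + 43*k/4 + 15/4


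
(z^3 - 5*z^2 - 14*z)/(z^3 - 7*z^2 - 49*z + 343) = z*(z + 2)/(z^2 - 49)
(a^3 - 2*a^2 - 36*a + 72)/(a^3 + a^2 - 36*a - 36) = (a - 2)/(a + 1)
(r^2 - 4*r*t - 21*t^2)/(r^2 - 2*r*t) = (r^2 - 4*r*t - 21*t^2)/(r*(r - 2*t))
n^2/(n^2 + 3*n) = n/(n + 3)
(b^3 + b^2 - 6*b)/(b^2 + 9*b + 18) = b*(b - 2)/(b + 6)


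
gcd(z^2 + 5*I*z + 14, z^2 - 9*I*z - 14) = z - 2*I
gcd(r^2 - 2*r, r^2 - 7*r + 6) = 1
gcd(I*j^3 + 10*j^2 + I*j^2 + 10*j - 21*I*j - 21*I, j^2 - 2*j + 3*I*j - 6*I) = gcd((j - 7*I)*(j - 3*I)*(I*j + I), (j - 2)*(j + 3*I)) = 1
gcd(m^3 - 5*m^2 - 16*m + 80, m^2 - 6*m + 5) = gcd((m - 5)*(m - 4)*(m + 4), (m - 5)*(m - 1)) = m - 5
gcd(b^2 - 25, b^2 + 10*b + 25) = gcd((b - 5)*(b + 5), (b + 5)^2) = b + 5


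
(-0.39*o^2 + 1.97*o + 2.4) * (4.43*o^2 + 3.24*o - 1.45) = -1.7277*o^4 + 7.4635*o^3 + 17.5803*o^2 + 4.9195*o - 3.48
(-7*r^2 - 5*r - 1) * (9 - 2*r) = 14*r^3 - 53*r^2 - 43*r - 9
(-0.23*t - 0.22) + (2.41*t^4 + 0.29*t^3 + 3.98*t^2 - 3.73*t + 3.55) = 2.41*t^4 + 0.29*t^3 + 3.98*t^2 - 3.96*t + 3.33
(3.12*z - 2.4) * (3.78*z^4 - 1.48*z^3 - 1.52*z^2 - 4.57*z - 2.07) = 11.7936*z^5 - 13.6896*z^4 - 1.1904*z^3 - 10.6104*z^2 + 4.5096*z + 4.968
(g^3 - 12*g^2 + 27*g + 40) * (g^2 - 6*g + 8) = g^5 - 18*g^4 + 107*g^3 - 218*g^2 - 24*g + 320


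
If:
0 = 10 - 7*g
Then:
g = 10/7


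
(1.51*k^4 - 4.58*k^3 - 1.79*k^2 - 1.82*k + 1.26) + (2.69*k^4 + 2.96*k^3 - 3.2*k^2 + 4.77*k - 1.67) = 4.2*k^4 - 1.62*k^3 - 4.99*k^2 + 2.95*k - 0.41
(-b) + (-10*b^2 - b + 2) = -10*b^2 - 2*b + 2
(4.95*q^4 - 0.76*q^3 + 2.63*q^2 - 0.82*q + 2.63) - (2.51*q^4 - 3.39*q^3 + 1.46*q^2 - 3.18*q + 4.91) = 2.44*q^4 + 2.63*q^3 + 1.17*q^2 + 2.36*q - 2.28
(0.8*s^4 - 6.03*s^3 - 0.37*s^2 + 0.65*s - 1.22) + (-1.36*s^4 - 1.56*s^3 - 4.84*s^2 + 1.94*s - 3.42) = -0.56*s^4 - 7.59*s^3 - 5.21*s^2 + 2.59*s - 4.64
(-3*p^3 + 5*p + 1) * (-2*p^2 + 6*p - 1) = 6*p^5 - 18*p^4 - 7*p^3 + 28*p^2 + p - 1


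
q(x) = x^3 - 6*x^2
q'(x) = 3*x^2 - 12*x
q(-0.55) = -1.98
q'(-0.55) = 7.51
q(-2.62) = -59.17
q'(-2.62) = 52.03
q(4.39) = -31.03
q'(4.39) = 5.14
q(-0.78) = -4.12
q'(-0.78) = 11.19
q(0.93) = -4.39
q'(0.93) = -8.57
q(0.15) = -0.13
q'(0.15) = -1.73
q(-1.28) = -11.93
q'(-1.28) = 20.28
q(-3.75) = -137.11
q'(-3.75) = 87.19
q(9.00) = 243.00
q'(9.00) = 135.00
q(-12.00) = -2592.00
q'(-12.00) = 576.00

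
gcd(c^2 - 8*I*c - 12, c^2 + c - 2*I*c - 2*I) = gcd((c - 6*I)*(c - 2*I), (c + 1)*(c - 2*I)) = c - 2*I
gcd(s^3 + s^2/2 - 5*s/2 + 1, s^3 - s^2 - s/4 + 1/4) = s^2 - 3*s/2 + 1/2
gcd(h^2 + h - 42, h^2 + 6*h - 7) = h + 7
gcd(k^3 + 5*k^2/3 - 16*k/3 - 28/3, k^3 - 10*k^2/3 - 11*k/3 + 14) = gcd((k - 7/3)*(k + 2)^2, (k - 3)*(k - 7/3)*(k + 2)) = k^2 - k/3 - 14/3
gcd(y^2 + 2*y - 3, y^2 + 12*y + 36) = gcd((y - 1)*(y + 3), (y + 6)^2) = 1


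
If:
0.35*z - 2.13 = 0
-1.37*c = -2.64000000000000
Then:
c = 1.93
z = 6.09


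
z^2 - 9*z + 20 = (z - 5)*(z - 4)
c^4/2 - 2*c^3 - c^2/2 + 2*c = c*(c/2 + 1/2)*(c - 4)*(c - 1)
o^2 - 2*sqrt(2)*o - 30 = (o - 5*sqrt(2))*(o + 3*sqrt(2))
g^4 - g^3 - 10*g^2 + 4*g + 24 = (g - 3)*(g - 2)*(g + 2)^2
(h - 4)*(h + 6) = h^2 + 2*h - 24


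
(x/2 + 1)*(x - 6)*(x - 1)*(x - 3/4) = x^4/2 - 23*x^3/8 - 17*x^2/8 + 9*x - 9/2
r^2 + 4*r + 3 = (r + 1)*(r + 3)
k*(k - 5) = k^2 - 5*k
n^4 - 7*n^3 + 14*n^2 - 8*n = n*(n - 4)*(n - 2)*(n - 1)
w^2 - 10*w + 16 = (w - 8)*(w - 2)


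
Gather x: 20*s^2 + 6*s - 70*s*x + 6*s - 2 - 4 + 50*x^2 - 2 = 20*s^2 - 70*s*x + 12*s + 50*x^2 - 8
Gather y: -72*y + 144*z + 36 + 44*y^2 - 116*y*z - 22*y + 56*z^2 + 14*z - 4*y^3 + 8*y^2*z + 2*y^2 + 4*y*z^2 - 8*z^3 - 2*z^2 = -4*y^3 + y^2*(8*z + 46) + y*(4*z^2 - 116*z - 94) - 8*z^3 + 54*z^2 + 158*z + 36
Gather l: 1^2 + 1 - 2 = 0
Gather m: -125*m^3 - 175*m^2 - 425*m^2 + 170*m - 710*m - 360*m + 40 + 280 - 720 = -125*m^3 - 600*m^2 - 900*m - 400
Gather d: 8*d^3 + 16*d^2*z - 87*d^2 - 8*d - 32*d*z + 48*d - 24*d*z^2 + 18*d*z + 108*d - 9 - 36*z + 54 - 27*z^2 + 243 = 8*d^3 + d^2*(16*z - 87) + d*(-24*z^2 - 14*z + 148) - 27*z^2 - 36*z + 288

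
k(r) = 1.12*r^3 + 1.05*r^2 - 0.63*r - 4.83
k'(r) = 3.36*r^2 + 2.1*r - 0.63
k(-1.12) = -4.38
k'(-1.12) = 1.23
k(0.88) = -3.81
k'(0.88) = 3.82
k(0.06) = -4.86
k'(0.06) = -0.49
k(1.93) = 5.92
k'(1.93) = 15.94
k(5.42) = 200.93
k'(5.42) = 109.46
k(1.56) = 0.99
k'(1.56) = 10.82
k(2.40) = 15.19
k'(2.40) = 23.76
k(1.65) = 2.02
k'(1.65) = 11.98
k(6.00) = 271.11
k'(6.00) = 132.93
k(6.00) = 271.11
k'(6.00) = 132.93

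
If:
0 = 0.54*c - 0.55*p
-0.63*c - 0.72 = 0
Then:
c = -1.14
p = -1.12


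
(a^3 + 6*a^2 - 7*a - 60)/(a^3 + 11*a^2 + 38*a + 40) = (a - 3)/(a + 2)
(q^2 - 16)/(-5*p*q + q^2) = (16 - q^2)/(q*(5*p - q))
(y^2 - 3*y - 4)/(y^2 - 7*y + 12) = (y + 1)/(y - 3)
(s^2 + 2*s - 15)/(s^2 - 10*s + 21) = (s + 5)/(s - 7)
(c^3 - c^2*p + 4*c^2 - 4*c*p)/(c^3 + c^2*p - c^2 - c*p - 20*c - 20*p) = c*(c - p)/(c^2 + c*p - 5*c - 5*p)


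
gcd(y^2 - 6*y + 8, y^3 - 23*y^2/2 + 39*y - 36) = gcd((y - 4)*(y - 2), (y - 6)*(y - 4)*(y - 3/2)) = y - 4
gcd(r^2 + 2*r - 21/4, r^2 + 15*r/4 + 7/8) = r + 7/2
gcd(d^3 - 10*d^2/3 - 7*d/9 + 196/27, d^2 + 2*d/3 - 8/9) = d + 4/3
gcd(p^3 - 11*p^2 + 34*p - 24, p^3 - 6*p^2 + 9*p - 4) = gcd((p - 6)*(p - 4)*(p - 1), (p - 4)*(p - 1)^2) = p^2 - 5*p + 4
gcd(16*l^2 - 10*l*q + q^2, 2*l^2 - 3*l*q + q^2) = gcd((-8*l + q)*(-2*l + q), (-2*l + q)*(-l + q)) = -2*l + q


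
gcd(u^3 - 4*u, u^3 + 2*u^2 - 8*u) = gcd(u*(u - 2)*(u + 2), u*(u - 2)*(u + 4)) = u^2 - 2*u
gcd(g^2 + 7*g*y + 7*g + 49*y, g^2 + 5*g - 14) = g + 7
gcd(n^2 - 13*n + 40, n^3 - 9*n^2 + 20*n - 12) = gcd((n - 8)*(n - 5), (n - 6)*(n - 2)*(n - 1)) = 1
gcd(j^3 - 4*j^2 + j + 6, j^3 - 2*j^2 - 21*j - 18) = j + 1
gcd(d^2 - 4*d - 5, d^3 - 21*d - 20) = d^2 - 4*d - 5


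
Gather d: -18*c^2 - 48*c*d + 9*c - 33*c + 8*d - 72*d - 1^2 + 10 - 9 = -18*c^2 - 24*c + d*(-48*c - 64)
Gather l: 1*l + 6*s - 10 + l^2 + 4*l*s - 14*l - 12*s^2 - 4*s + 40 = l^2 + l*(4*s - 13) - 12*s^2 + 2*s + 30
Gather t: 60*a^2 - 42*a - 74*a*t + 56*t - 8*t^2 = 60*a^2 - 42*a - 8*t^2 + t*(56 - 74*a)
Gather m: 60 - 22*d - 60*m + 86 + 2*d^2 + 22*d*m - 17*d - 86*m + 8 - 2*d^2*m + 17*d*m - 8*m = 2*d^2 - 39*d + m*(-2*d^2 + 39*d - 154) + 154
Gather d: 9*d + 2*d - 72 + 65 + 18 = 11*d + 11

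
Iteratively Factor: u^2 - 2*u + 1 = (u - 1)*(u - 1)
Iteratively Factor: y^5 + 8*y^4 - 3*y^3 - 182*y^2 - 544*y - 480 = (y - 5)*(y^4 + 13*y^3 + 62*y^2 + 128*y + 96) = (y - 5)*(y + 2)*(y^3 + 11*y^2 + 40*y + 48) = (y - 5)*(y + 2)*(y + 4)*(y^2 + 7*y + 12) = (y - 5)*(y + 2)*(y + 4)^2*(y + 3)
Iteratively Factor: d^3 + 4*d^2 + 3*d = (d)*(d^2 + 4*d + 3) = d*(d + 1)*(d + 3)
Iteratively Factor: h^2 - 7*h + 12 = (h - 3)*(h - 4)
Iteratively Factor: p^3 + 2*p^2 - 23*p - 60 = (p + 3)*(p^2 - p - 20) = (p + 3)*(p + 4)*(p - 5)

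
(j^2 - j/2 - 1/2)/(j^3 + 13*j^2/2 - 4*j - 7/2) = 1/(j + 7)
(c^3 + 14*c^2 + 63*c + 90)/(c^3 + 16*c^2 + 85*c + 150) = (c + 3)/(c + 5)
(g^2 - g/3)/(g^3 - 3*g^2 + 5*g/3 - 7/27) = 9*g/(9*g^2 - 24*g + 7)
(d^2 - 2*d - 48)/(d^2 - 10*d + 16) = (d + 6)/(d - 2)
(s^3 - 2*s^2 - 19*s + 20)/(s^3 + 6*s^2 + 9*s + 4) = (s^2 - 6*s + 5)/(s^2 + 2*s + 1)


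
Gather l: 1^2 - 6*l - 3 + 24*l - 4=18*l - 6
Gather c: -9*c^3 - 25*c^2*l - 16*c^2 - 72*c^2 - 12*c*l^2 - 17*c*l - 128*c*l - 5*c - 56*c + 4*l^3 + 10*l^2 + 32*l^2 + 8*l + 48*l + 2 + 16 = -9*c^3 + c^2*(-25*l - 88) + c*(-12*l^2 - 145*l - 61) + 4*l^3 + 42*l^2 + 56*l + 18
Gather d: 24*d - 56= 24*d - 56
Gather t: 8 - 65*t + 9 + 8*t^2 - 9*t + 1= 8*t^2 - 74*t + 18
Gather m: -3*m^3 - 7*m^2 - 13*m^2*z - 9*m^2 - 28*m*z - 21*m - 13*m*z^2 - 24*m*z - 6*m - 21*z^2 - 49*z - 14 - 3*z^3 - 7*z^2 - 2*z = -3*m^3 + m^2*(-13*z - 16) + m*(-13*z^2 - 52*z - 27) - 3*z^3 - 28*z^2 - 51*z - 14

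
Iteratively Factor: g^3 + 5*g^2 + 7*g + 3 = (g + 1)*(g^2 + 4*g + 3) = (g + 1)*(g + 3)*(g + 1)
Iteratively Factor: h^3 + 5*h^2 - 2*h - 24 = (h + 4)*(h^2 + h - 6) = (h - 2)*(h + 4)*(h + 3)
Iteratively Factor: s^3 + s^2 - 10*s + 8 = (s - 2)*(s^2 + 3*s - 4) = (s - 2)*(s - 1)*(s + 4)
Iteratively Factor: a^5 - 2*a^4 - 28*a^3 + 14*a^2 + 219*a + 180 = (a + 1)*(a^4 - 3*a^3 - 25*a^2 + 39*a + 180) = (a - 4)*(a + 1)*(a^3 + a^2 - 21*a - 45) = (a - 5)*(a - 4)*(a + 1)*(a^2 + 6*a + 9) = (a - 5)*(a - 4)*(a + 1)*(a + 3)*(a + 3)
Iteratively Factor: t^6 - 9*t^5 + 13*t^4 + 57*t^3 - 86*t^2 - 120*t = (t - 5)*(t^5 - 4*t^4 - 7*t^3 + 22*t^2 + 24*t) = (t - 5)*(t + 2)*(t^4 - 6*t^3 + 5*t^2 + 12*t) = t*(t - 5)*(t + 2)*(t^3 - 6*t^2 + 5*t + 12) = t*(t - 5)*(t - 3)*(t + 2)*(t^2 - 3*t - 4) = t*(t - 5)*(t - 3)*(t + 1)*(t + 2)*(t - 4)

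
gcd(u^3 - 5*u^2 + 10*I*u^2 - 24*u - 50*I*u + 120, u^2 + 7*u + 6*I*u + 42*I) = u + 6*I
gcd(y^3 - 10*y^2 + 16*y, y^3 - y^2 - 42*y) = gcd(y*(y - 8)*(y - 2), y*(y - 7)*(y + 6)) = y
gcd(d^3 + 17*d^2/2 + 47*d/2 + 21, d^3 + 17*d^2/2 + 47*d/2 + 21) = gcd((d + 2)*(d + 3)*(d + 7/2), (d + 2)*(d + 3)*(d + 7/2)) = d^3 + 17*d^2/2 + 47*d/2 + 21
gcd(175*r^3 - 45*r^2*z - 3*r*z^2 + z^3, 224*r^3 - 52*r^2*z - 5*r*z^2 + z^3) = 7*r + z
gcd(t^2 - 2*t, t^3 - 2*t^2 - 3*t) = t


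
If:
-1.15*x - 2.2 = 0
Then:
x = -1.91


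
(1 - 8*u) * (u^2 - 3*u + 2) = -8*u^3 + 25*u^2 - 19*u + 2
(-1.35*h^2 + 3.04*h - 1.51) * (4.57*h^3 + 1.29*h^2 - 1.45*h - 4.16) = -6.1695*h^5 + 12.1513*h^4 - 1.0216*h^3 - 0.739899999999999*h^2 - 10.4569*h + 6.2816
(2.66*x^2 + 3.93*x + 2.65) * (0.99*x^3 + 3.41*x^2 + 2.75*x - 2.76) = 2.6334*x^5 + 12.9613*x^4 + 23.3398*x^3 + 12.5024*x^2 - 3.5593*x - 7.314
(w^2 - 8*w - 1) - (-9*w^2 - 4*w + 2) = 10*w^2 - 4*w - 3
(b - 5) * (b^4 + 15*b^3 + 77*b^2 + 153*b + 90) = b^5 + 10*b^4 + 2*b^3 - 232*b^2 - 675*b - 450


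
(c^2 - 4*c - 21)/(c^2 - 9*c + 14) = (c + 3)/(c - 2)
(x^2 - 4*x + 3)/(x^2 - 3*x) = (x - 1)/x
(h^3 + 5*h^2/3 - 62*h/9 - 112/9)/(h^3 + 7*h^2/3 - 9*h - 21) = (3*h^2 - 2*h - 16)/(3*(h^2 - 9))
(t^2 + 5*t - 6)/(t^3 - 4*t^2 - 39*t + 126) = (t - 1)/(t^2 - 10*t + 21)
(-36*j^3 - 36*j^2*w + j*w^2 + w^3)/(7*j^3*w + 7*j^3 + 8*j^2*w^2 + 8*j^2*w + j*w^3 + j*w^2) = (-36*j^2 + w^2)/(j*(7*j*w + 7*j + w^2 + w))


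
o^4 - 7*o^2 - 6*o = o*(o - 3)*(o + 1)*(o + 2)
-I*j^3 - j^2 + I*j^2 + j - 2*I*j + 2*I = (j - 1)*(j - 2*I)*(-I*j + 1)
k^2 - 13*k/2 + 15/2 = (k - 5)*(k - 3/2)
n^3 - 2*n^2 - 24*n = n*(n - 6)*(n + 4)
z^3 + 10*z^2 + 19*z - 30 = (z - 1)*(z + 5)*(z + 6)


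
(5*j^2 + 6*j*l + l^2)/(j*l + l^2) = (5*j + l)/l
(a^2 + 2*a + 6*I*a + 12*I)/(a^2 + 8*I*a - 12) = (a + 2)/(a + 2*I)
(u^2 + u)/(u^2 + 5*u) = (u + 1)/(u + 5)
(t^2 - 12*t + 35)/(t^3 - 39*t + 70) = (t - 7)/(t^2 + 5*t - 14)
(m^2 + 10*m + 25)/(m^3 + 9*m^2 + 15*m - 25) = 1/(m - 1)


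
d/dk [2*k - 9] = 2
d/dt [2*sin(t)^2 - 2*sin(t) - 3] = 2*sin(2*t) - 2*cos(t)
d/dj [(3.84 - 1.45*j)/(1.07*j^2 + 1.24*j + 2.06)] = (1.5515*j^2 - 8.2176*j - 7.7486)/(1.1449*j^4 + 2.6536*j^3 + 5.946*j^2 + 5.1088*j + 4.2436)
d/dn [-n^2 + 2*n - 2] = 2 - 2*n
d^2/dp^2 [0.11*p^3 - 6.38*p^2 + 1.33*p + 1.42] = 0.66*p - 12.76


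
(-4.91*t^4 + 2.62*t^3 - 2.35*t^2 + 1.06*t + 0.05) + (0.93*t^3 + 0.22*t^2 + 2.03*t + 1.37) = -4.91*t^4 + 3.55*t^3 - 2.13*t^2 + 3.09*t + 1.42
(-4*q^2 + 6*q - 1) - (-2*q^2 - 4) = -2*q^2 + 6*q + 3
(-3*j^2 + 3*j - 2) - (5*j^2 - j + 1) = -8*j^2 + 4*j - 3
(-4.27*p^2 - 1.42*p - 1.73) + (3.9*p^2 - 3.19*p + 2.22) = -0.37*p^2 - 4.61*p + 0.49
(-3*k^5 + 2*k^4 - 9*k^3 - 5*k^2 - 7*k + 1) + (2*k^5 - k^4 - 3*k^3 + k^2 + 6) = -k^5 + k^4 - 12*k^3 - 4*k^2 - 7*k + 7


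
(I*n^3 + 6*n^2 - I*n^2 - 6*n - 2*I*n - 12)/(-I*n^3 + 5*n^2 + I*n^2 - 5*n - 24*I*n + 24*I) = (-n^3 + n^2*(1 + 6*I) + n*(2 - 6*I) - 12*I)/(n^3 + n^2*(-1 + 5*I) + n*(24 - 5*I) - 24)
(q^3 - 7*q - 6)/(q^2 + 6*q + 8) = (q^2 - 2*q - 3)/(q + 4)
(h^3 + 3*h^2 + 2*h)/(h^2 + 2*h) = h + 1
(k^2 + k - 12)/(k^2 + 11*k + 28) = (k - 3)/(k + 7)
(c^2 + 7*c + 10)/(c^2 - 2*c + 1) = (c^2 + 7*c + 10)/(c^2 - 2*c + 1)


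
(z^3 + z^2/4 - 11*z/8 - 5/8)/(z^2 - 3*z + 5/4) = (8*z^3 + 2*z^2 - 11*z - 5)/(2*(4*z^2 - 12*z + 5))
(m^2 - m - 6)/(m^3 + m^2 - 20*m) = (m^2 - m - 6)/(m*(m^2 + m - 20))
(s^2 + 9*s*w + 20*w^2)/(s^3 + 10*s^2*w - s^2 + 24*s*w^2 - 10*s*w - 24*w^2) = (s + 5*w)/(s^2 + 6*s*w - s - 6*w)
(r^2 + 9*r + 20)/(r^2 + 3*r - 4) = (r + 5)/(r - 1)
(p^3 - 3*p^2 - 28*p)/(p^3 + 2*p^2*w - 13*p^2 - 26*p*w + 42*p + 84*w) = p*(p + 4)/(p^2 + 2*p*w - 6*p - 12*w)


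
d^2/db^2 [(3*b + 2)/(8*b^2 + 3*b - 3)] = 2*((3*b + 2)*(16*b + 3)^2 - (72*b + 25)*(8*b^2 + 3*b - 3))/(8*b^2 + 3*b - 3)^3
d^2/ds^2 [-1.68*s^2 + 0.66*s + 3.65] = -3.36000000000000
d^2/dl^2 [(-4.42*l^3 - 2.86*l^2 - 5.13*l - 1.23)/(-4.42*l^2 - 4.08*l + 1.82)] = (1.13686837721616e-13*l^5 + 2.27373675443232e-13*l^4 + 315.557944*l^3 + 85.2936239999999*l^2 + 468.539448*l + 155.872952)/(86.350888*l^6 + 239.125536*l^5 + 114.06252*l^4 - 129.0096*l^3 - 46.96692*l^2 + 40.543776*l - 6.028568)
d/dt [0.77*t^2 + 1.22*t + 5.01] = 1.54*t + 1.22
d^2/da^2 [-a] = 0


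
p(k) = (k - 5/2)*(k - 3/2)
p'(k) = 2*k - 4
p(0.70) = 1.44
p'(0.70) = -2.60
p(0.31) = 2.61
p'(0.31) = -3.38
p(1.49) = 0.01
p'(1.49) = -1.02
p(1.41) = 0.10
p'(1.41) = -1.18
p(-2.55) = 20.45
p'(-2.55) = -9.10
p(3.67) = 2.54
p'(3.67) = 3.34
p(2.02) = -0.25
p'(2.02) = 0.04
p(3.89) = 3.32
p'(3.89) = 3.78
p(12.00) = 99.75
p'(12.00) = 20.00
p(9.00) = 48.75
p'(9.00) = 14.00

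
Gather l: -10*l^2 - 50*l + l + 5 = -10*l^2 - 49*l + 5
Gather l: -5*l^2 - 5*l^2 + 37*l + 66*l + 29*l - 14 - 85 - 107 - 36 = -10*l^2 + 132*l - 242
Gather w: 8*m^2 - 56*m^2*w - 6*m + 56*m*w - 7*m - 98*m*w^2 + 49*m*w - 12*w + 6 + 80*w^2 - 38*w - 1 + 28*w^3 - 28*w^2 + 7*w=8*m^2 - 13*m + 28*w^3 + w^2*(52 - 98*m) + w*(-56*m^2 + 105*m - 43) + 5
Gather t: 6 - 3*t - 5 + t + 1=2 - 2*t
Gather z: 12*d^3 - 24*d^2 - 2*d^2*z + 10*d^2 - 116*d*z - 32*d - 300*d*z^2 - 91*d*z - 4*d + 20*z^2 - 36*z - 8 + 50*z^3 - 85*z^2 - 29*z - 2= 12*d^3 - 14*d^2 - 36*d + 50*z^3 + z^2*(-300*d - 65) + z*(-2*d^2 - 207*d - 65) - 10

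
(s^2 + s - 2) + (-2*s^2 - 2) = -s^2 + s - 4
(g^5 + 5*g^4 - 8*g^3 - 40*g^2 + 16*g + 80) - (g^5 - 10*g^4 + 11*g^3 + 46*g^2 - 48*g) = 15*g^4 - 19*g^3 - 86*g^2 + 64*g + 80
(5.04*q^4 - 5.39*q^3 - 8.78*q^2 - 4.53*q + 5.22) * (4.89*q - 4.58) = 24.6456*q^5 - 49.4403*q^4 - 18.248*q^3 + 18.0607*q^2 + 46.2732*q - 23.9076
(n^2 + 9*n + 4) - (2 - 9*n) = n^2 + 18*n + 2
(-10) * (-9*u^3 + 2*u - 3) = 90*u^3 - 20*u + 30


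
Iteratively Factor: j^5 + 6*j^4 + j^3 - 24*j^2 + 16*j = (j - 1)*(j^4 + 7*j^3 + 8*j^2 - 16*j) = (j - 1)^2*(j^3 + 8*j^2 + 16*j) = (j - 1)^2*(j + 4)*(j^2 + 4*j) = j*(j - 1)^2*(j + 4)*(j + 4)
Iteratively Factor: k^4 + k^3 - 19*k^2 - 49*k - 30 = (k + 3)*(k^3 - 2*k^2 - 13*k - 10) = (k + 1)*(k + 3)*(k^2 - 3*k - 10) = (k + 1)*(k + 2)*(k + 3)*(k - 5)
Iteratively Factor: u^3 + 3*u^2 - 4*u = (u + 4)*(u^2 - u) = u*(u + 4)*(u - 1)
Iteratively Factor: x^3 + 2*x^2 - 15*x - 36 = (x + 3)*(x^2 - x - 12) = (x + 3)^2*(x - 4)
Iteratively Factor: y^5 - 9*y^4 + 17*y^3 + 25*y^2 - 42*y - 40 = (y - 5)*(y^4 - 4*y^3 - 3*y^2 + 10*y + 8) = (y - 5)*(y - 4)*(y^3 - 3*y - 2) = (y - 5)*(y - 4)*(y + 1)*(y^2 - y - 2) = (y - 5)*(y - 4)*(y + 1)^2*(y - 2)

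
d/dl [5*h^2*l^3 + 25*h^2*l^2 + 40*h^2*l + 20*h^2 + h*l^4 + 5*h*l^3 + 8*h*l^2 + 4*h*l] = h*(15*h*l^2 + 50*h*l + 40*h + 4*l^3 + 15*l^2 + 16*l + 4)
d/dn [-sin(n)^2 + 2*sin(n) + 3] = 2*(1 - sin(n))*cos(n)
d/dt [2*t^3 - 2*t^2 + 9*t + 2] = 6*t^2 - 4*t + 9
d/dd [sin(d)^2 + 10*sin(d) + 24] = 2*(sin(d) + 5)*cos(d)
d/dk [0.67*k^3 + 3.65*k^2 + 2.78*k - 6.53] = 2.01*k^2 + 7.3*k + 2.78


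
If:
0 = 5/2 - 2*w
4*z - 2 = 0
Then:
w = 5/4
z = 1/2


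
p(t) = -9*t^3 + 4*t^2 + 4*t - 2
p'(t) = -27*t^2 + 8*t + 4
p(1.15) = -5.80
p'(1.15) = -22.51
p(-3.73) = 505.79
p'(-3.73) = -401.49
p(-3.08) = 286.59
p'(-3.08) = -276.77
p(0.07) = -1.70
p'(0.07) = 4.43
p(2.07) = -56.41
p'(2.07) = -95.13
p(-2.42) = 139.30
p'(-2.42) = -173.48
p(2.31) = -82.35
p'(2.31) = -121.59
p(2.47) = -103.34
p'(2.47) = -140.96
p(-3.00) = 265.00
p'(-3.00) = -263.00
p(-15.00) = 31213.00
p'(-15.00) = -6191.00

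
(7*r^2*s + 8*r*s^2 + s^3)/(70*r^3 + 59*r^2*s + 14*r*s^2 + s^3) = s*(r + s)/(10*r^2 + 7*r*s + s^2)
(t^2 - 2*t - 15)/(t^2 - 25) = (t + 3)/(t + 5)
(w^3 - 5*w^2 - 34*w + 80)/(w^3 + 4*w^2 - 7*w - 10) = (w - 8)/(w + 1)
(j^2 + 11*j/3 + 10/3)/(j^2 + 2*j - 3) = (3*j^2 + 11*j + 10)/(3*(j^2 + 2*j - 3))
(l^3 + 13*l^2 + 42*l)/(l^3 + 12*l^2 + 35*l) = (l + 6)/(l + 5)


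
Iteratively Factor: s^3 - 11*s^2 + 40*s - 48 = (s - 3)*(s^2 - 8*s + 16) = (s - 4)*(s - 3)*(s - 4)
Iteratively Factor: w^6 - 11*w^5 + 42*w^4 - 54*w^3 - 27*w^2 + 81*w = (w - 3)*(w^5 - 8*w^4 + 18*w^3 - 27*w) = (w - 3)^2*(w^4 - 5*w^3 + 3*w^2 + 9*w) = w*(w - 3)^2*(w^3 - 5*w^2 + 3*w + 9) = w*(w - 3)^3*(w^2 - 2*w - 3) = w*(w - 3)^4*(w + 1)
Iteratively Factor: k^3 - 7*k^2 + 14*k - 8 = (k - 1)*(k^2 - 6*k + 8) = (k - 4)*(k - 1)*(k - 2)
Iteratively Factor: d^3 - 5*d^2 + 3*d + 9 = (d - 3)*(d^2 - 2*d - 3) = (d - 3)*(d + 1)*(d - 3)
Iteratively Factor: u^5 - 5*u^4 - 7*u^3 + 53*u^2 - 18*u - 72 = (u + 1)*(u^4 - 6*u^3 - u^2 + 54*u - 72) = (u - 2)*(u + 1)*(u^3 - 4*u^2 - 9*u + 36) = (u - 2)*(u + 1)*(u + 3)*(u^2 - 7*u + 12) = (u - 3)*(u - 2)*(u + 1)*(u + 3)*(u - 4)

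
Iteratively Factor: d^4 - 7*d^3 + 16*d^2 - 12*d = (d - 2)*(d^3 - 5*d^2 + 6*d) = (d - 3)*(d - 2)*(d^2 - 2*d) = (d - 3)*(d - 2)^2*(d)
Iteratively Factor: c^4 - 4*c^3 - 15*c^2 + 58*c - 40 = (c - 2)*(c^3 - 2*c^2 - 19*c + 20) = (c - 5)*(c - 2)*(c^2 + 3*c - 4) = (c - 5)*(c - 2)*(c - 1)*(c + 4)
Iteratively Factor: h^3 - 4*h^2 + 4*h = (h - 2)*(h^2 - 2*h) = h*(h - 2)*(h - 2)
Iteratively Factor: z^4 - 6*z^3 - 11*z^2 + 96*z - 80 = (z - 1)*(z^3 - 5*z^2 - 16*z + 80) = (z - 5)*(z - 1)*(z^2 - 16) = (z - 5)*(z - 1)*(z + 4)*(z - 4)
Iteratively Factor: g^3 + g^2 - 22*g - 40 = (g + 4)*(g^2 - 3*g - 10) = (g - 5)*(g + 4)*(g + 2)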